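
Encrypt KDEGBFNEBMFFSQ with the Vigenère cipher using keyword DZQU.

NCUAEEDYELVZVP

Repeat the key across the message: DZQUDZQUDZQUDZ
K(10)+D(3): 13 → N
D(3)+Z(25): 28≡2 → C
E(4)+Q(16): 20 → U
G(6)+U(20): 26≡0 → A
B(1)+D(3): 4 → E
F(5)+Z(25): 30≡4 → E
N(13)+Q(16): 29≡3 → D
E(4)+U(20): 24 → Y
B(1)+D(3): 4 → E
M(12)+Z(25): 37≡11 → L
F(5)+Q(16): 21 → V
F(5)+U(20): 25 → Z
S(18)+D(3): 21 → V
Q(16)+Z(25): 41≡15 → P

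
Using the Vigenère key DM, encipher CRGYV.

FDJKY

Repeat the key across the message: DMDMD
C(2)+D(3): 5 → F
R(17)+M(12): 29≡3 → D
G(6)+D(3): 9 → J
Y(24)+M(12): 36≡10 → K
V(21)+D(3): 24 → Y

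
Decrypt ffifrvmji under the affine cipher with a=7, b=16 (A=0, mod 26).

rrkrpxszk

The inverse of 7 mod 26 is 15, since 7·15=105≡1. Apply D(y)=15·(y−16) mod 26:
f(5): 15·(5−16)=-165≡17 → r
f(5): 15·(5−16)=-165≡17 → r
i(8): 15·(8−16)=-120≡10 → k
f(5): 15·(5−16)=-165≡17 → r
r(17): 15·(17−16)=15 → p
v(21): 15·(21−16)=75≡23 → x
m(12): 15·(12−16)=-60≡18 → s
j(9): 15·(9−16)=-105≡25 → z
i(8): 15·(8−16)=-120≡10 → k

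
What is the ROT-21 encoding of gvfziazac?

bqaudvuvx

g(6): 6+21=27≡1 → b
v(21): 21+21=42≡16 → q
f(5): 5+21=26≡0 → a
z(25): 25+21=46≡20 → u
i(8): 8+21=29≡3 → d
a(0): 0+21=21 → v
z(25): 25+21=46≡20 → u
a(0): 0+21=21 → v
c(2): 2+21=23 → x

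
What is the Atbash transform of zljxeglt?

aoqcvtog

z(25) → a(0)
l(11) → o(14)
j(9) → q(16)
x(23) → c(2)
e(4) → v(21)
g(6) → t(19)
l(11) → o(14)
t(19) → g(6)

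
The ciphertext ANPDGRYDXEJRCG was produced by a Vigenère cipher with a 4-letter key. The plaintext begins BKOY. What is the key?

ZDBF

Subtract each crib letter from the matching ciphertext letter (mod 26):
A(0)−B(1)=-1≡25 → Z
N(13)−K(10)=3 → D
P(15)−O(14)=1 → B
D(3)−Y(24)=-21≡5 → F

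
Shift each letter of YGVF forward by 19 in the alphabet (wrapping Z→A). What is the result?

Y(24): 24+19=43≡17 → R
G(6): 6+19=25 → Z
V(21): 21+19=40≡14 → O
F(5): 5+19=24 → Y

RZOY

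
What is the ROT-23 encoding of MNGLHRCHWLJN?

M(12): 12+23=35≡9 → J
N(13): 13+23=36≡10 → K
G(6): 6+23=29≡3 → D
L(11): 11+23=34≡8 → I
H(7): 7+23=30≡4 → E
R(17): 17+23=40≡14 → O
C(2): 2+23=25 → Z
H(7): 7+23=30≡4 → E
W(22): 22+23=45≡19 → T
L(11): 11+23=34≡8 → I
J(9): 9+23=32≡6 → G
N(13): 13+23=36≡10 → K

JKDIEOZETIGK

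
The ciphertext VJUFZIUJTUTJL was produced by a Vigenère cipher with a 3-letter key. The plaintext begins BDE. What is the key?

Subtract each crib letter from the matching ciphertext letter (mod 26):
V(21)−B(1)=20 → U
J(9)−D(3)=6 → G
U(20)−E(4)=16 → Q

UGQ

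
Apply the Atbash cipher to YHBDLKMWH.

Y(24) → B(1)
H(7) → S(18)
B(1) → Y(24)
D(3) → W(22)
L(11) → O(14)
K(10) → P(15)
M(12) → N(13)
W(22) → D(3)
H(7) → S(18)

BSYWOPNDS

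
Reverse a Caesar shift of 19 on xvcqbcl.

x(23): 23−19=4 → e
v(21): 21−19=2 → c
c(2): 2−19=-17≡9 → j
q(16): 16−19=-3≡23 → x
b(1): 1−19=-18≡8 → i
c(2): 2−19=-17≡9 → j
l(11): 11−19=-8≡18 → s

ecjxijs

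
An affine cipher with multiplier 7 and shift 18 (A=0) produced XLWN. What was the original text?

XZID

The inverse of 7 mod 26 is 15, since 7·15=105≡1. Apply D(y)=15·(y−18) mod 26:
X(23): 15·(23−18)=75≡23 → X
L(11): 15·(11−18)=-105≡25 → Z
W(22): 15·(22−18)=60≡8 → I
N(13): 15·(13−18)=-75≡3 → D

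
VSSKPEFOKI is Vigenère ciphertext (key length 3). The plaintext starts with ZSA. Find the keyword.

WAS

Subtract each crib letter from the matching ciphertext letter (mod 26):
V(21)−Z(25)=-4≡22 → W
S(18)−S(18)=0 → A
S(18)−A(0)=18 → S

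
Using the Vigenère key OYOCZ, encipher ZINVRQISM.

NGBXQEGGO

Repeat the key across the message: OYOCZOYOC
Z(25)+O(14): 39≡13 → N
I(8)+Y(24): 32≡6 → G
N(13)+O(14): 27≡1 → B
V(21)+C(2): 23 → X
R(17)+Z(25): 42≡16 → Q
Q(16)+O(14): 30≡4 → E
I(8)+Y(24): 32≡6 → G
S(18)+O(14): 32≡6 → G
M(12)+C(2): 14 → O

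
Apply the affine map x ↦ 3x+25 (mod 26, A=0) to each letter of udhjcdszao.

u(20): 3·20+25=85≡7 → h
d(3): 3·3+25=34≡8 → i
h(7): 3·7+25=46≡20 → u
j(9): 3·9+25=52≡0 → a
c(2): 3·2+25=31≡5 → f
d(3): 3·3+25=34≡8 → i
s(18): 3·18+25=79≡1 → b
z(25): 3·25+25=100≡22 → w
a(0): 3·0+25=25 → z
o(14): 3·14+25=67≡15 → p

hiuafibwzp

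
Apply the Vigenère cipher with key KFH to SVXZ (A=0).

Repeat the key across the message: KFHK
S(18)+K(10): 28≡2 → C
V(21)+F(5): 26≡0 → A
X(23)+H(7): 30≡4 → E
Z(25)+K(10): 35≡9 → J

CAEJ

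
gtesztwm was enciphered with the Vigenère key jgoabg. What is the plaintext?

xnqsynng

Repeat the key across the ciphertext: jgoabgjg
g(6)−j(9): -3≡23 → x
t(19)−g(6): 13 → n
e(4)−o(14): -10≡16 → q
s(18)−a(0): 18 → s
z(25)−b(1): 24 → y
t(19)−g(6): 13 → n
w(22)−j(9): 13 → n
m(12)−g(6): 6 → g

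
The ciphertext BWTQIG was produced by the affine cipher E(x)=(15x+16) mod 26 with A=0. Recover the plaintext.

ZQVAWI

The inverse of 15 mod 26 is 7, since 15·7=105≡1. Apply D(y)=7·(y−16) mod 26:
B(1): 7·(1−16)=-105≡25 → Z
W(22): 7·(22−16)=42≡16 → Q
T(19): 7·(19−16)=21 → V
Q(16): 7·(16−16)=0 → A
I(8): 7·(8−16)=-56≡22 → W
G(6): 7·(6−16)=-70≡8 → I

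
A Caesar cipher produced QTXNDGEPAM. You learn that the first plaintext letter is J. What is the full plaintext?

From the crib: Q(16)−J(9)=7, so the shift is 7.
Subtract 7 from each ciphertext letter:
Q(16): 16−7=9 → J
T(19): 19−7=12 → M
X(23): 23−7=16 → Q
N(13): 13−7=6 → G
D(3): 3−7=-4≡22 → W
G(6): 6−7=-1≡25 → Z
E(4): 4−7=-3≡23 → X
P(15): 15−7=8 → I
A(0): 0−7=-7≡19 → T
M(12): 12−7=5 → F

JMQGWZXITF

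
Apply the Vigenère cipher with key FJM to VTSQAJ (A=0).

Repeat the key across the message: FJMFJM
V(21)+F(5): 26≡0 → A
T(19)+J(9): 28≡2 → C
S(18)+M(12): 30≡4 → E
Q(16)+F(5): 21 → V
A(0)+J(9): 9 → J
J(9)+M(12): 21 → V

ACEVJV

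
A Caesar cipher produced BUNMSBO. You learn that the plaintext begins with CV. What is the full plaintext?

CVONTCP

From the crib: B(1)−C(2)=-1≡25, so the shift is 25.
Subtract 25 from each ciphertext letter:
B(1): 1−25=-24≡2 → C
U(20): 20−25=-5≡21 → V
N(13): 13−25=-12≡14 → O
M(12): 12−25=-13≡13 → N
S(18): 18−25=-7≡19 → T
B(1): 1−25=-24≡2 → C
O(14): 14−25=-11≡15 → P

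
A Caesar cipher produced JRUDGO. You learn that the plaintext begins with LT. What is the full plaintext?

LTWFIQ

From the crib: J(9)−L(11)=-2≡24, so the shift is 24.
Subtract 24 from each ciphertext letter:
J(9): 9−24=-15≡11 → L
R(17): 17−24=-7≡19 → T
U(20): 20−24=-4≡22 → W
D(3): 3−24=-21≡5 → F
G(6): 6−24=-18≡8 → I
O(14): 14−24=-10≡16 → Q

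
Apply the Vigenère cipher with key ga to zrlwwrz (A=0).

Repeat the key across the message: gagagag
z(25)+g(6): 31≡5 → f
r(17)+a(0): 17 → r
l(11)+g(6): 17 → r
w(22)+a(0): 22 → w
w(22)+g(6): 28≡2 → c
r(17)+a(0): 17 → r
z(25)+g(6): 31≡5 → f

frrwcrf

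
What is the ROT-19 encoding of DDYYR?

WWRRK

D(3): 3+19=22 → W
D(3): 3+19=22 → W
Y(24): 24+19=43≡17 → R
Y(24): 24+19=43≡17 → R
R(17): 17+19=36≡10 → K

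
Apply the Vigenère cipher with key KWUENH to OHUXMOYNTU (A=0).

YDOBZVIJNY

Repeat the key across the message: KWUENHKWUE
O(14)+K(10): 24 → Y
H(7)+W(22): 29≡3 → D
U(20)+U(20): 40≡14 → O
X(23)+E(4): 27≡1 → B
M(12)+N(13): 25 → Z
O(14)+H(7): 21 → V
Y(24)+K(10): 34≡8 → I
N(13)+W(22): 35≡9 → J
T(19)+U(20): 39≡13 → N
U(20)+E(4): 24 → Y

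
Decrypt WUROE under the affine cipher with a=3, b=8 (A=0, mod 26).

WEDCQ

The inverse of 3 mod 26 is 9, since 3·9=27≡1. Apply D(y)=9·(y−8) mod 26:
W(22): 9·(22−8)=126≡22 → W
U(20): 9·(20−8)=108≡4 → E
R(17): 9·(17−8)=81≡3 → D
O(14): 9·(14−8)=54≡2 → C
E(4): 9·(4−8)=-36≡16 → Q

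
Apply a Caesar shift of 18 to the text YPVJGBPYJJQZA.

QHNBYTHQBBIRS

Y(24): 24+18=42≡16 → Q
P(15): 15+18=33≡7 → H
V(21): 21+18=39≡13 → N
J(9): 9+18=27≡1 → B
G(6): 6+18=24 → Y
B(1): 1+18=19 → T
P(15): 15+18=33≡7 → H
Y(24): 24+18=42≡16 → Q
J(9): 9+18=27≡1 → B
J(9): 9+18=27≡1 → B
Q(16): 16+18=34≡8 → I
Z(25): 25+18=43≡17 → R
A(0): 0+18=18 → S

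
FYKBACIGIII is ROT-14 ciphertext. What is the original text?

RKWNMOUSUUU

F(5): 5−14=-9≡17 → R
Y(24): 24−14=10 → K
K(10): 10−14=-4≡22 → W
B(1): 1−14=-13≡13 → N
A(0): 0−14=-14≡12 → M
C(2): 2−14=-12≡14 → O
I(8): 8−14=-6≡20 → U
G(6): 6−14=-8≡18 → S
I(8): 8−14=-6≡20 → U
I(8): 8−14=-6≡20 → U
I(8): 8−14=-6≡20 → U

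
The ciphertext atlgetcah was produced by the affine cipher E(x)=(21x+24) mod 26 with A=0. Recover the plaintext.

kbnoebukt

The inverse of 21 mod 26 is 5, since 21·5=105≡1. Apply D(y)=5·(y−24) mod 26:
a(0): 5·(0−24)=-120≡10 → k
t(19): 5·(19−24)=-25≡1 → b
l(11): 5·(11−24)=-65≡13 → n
g(6): 5·(6−24)=-90≡14 → o
e(4): 5·(4−24)=-100≡4 → e
t(19): 5·(19−24)=-25≡1 → b
c(2): 5·(2−24)=-110≡20 → u
a(0): 5·(0−24)=-120≡10 → k
h(7): 5·(7−24)=-85≡19 → t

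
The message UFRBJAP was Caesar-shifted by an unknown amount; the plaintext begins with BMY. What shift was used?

19

From the crib: U(20)−B(1)=19, so the shift is 19.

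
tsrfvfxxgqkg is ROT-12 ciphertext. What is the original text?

hgftjtllueyu

t(19): 19−12=7 → h
s(18): 18−12=6 → g
r(17): 17−12=5 → f
f(5): 5−12=-7≡19 → t
v(21): 21−12=9 → j
f(5): 5−12=-7≡19 → t
x(23): 23−12=11 → l
x(23): 23−12=11 → l
g(6): 6−12=-6≡20 → u
q(16): 16−12=4 → e
k(10): 10−12=-2≡24 → y
g(6): 6−12=-6≡20 → u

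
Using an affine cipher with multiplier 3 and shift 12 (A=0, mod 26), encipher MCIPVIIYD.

WSKFXKKGV

M(12): 3·12+12=48≡22 → W
C(2): 3·2+12=18 → S
I(8): 3·8+12=36≡10 → K
P(15): 3·15+12=57≡5 → F
V(21): 3·21+12=75≡23 → X
I(8): 3·8+12=36≡10 → K
I(8): 3·8+12=36≡10 → K
Y(24): 3·24+12=84≡6 → G
D(3): 3·3+12=21 → V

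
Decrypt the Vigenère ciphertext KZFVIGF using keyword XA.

NZIVLGI

Repeat the key across the ciphertext: XAXAXAX
K(10)−X(23): -13≡13 → N
Z(25)−A(0): 25 → Z
F(5)−X(23): -18≡8 → I
V(21)−A(0): 21 → V
I(8)−X(23): -15≡11 → L
G(6)−A(0): 6 → G
F(5)−X(23): -18≡8 → I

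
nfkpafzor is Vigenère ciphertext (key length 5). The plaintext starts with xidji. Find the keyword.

qxhgs

Subtract each crib letter from the matching ciphertext letter (mod 26):
n(13)−x(23)=-10≡16 → q
f(5)−i(8)=-3≡23 → x
k(10)−d(3)=7 → h
p(15)−j(9)=6 → g
a(0)−i(8)=-8≡18 → s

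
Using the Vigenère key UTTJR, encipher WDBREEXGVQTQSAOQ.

Repeat the key across the message: UTTJRUTTJRUTTJRU
W(22)+U(20): 42≡16 → Q
D(3)+T(19): 22 → W
B(1)+T(19): 20 → U
R(17)+J(9): 26≡0 → A
E(4)+R(17): 21 → V
E(4)+U(20): 24 → Y
X(23)+T(19): 42≡16 → Q
G(6)+T(19): 25 → Z
V(21)+J(9): 30≡4 → E
Q(16)+R(17): 33≡7 → H
T(19)+U(20): 39≡13 → N
Q(16)+T(19): 35≡9 → J
S(18)+T(19): 37≡11 → L
A(0)+J(9): 9 → J
O(14)+R(17): 31≡5 → F
Q(16)+U(20): 36≡10 → K

QWUAVYQZEHNJLJFK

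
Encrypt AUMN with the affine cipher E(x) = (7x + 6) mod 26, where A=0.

GQMT

A(0): 7·0+6=6 → G
U(20): 7·20+6=146≡16 → Q
M(12): 7·12+6=90≡12 → M
N(13): 7·13+6=97≡19 → T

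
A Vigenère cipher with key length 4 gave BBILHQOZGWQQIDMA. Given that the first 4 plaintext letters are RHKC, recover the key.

KUYJ

Subtract each crib letter from the matching ciphertext letter (mod 26):
B(1)−R(17)=-16≡10 → K
B(1)−H(7)=-6≡20 → U
I(8)−K(10)=-2≡24 → Y
L(11)−C(2)=9 → J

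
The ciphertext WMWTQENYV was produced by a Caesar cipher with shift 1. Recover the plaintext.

W(22): 22−1=21 → V
M(12): 12−1=11 → L
W(22): 22−1=21 → V
T(19): 19−1=18 → S
Q(16): 16−1=15 → P
E(4): 4−1=3 → D
N(13): 13−1=12 → M
Y(24): 24−1=23 → X
V(21): 21−1=20 → U

VLVSPDMXU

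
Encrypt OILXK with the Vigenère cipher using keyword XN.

LVIKH

Repeat the key across the message: XNXNX
O(14)+X(23): 37≡11 → L
I(8)+N(13): 21 → V
L(11)+X(23): 34≡8 → I
X(23)+N(13): 36≡10 → K
K(10)+X(23): 33≡7 → H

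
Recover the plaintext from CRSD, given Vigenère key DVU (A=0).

Repeat the key across the ciphertext: DVUD
C(2)−D(3): -1≡25 → Z
R(17)−V(21): -4≡22 → W
S(18)−U(20): -2≡24 → Y
D(3)−D(3): 0 → A

ZWYA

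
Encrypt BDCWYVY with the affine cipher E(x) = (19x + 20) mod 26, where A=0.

NZGWIDI

B(1): 19·1+20=39≡13 → N
D(3): 19·3+20=77≡25 → Z
C(2): 19·2+20=58≡6 → G
W(22): 19·22+20=438≡22 → W
Y(24): 19·24+20=476≡8 → I
V(21): 19·21+20=419≡3 → D
Y(24): 19·24+20=476≡8 → I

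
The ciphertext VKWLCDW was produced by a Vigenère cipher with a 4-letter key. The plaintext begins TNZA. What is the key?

CXXL

Subtract each crib letter from the matching ciphertext letter (mod 26):
V(21)−T(19)=2 → C
K(10)−N(13)=-3≡23 → X
W(22)−Z(25)=-3≡23 → X
L(11)−A(0)=11 → L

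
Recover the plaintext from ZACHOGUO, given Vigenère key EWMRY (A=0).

VEQQQCYC

Repeat the key across the ciphertext: EWMRYEWM
Z(25)−E(4): 21 → V
A(0)−W(22): -22≡4 → E
C(2)−M(12): -10≡16 → Q
H(7)−R(17): -10≡16 → Q
O(14)−Y(24): -10≡16 → Q
G(6)−E(4): 2 → C
U(20)−W(22): -2≡24 → Y
O(14)−M(12): 2 → C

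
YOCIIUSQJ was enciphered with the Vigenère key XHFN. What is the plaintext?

BHXVLNNDM

Repeat the key across the ciphertext: XHFNXHFNX
Y(24)−X(23): 1 → B
O(14)−H(7): 7 → H
C(2)−F(5): -3≡23 → X
I(8)−N(13): -5≡21 → V
I(8)−X(23): -15≡11 → L
U(20)−H(7): 13 → N
S(18)−F(5): 13 → N
Q(16)−N(13): 3 → D
J(9)−X(23): -14≡12 → M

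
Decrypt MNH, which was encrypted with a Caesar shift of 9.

M(12): 12−9=3 → D
N(13): 13−9=4 → E
H(7): 7−9=-2≡24 → Y

DEY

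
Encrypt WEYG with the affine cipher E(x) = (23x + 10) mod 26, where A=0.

WYQS

W(22): 23·22+10=516≡22 → W
E(4): 23·4+10=102≡24 → Y
Y(24): 23·24+10=562≡16 → Q
G(6): 23·6+10=148≡18 → S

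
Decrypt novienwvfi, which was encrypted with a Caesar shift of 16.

xyfsoxgfps

n(13): 13−16=-3≡23 → x
o(14): 14−16=-2≡24 → y
v(21): 21−16=5 → f
i(8): 8−16=-8≡18 → s
e(4): 4−16=-12≡14 → o
n(13): 13−16=-3≡23 → x
w(22): 22−16=6 → g
v(21): 21−16=5 → f
f(5): 5−16=-11≡15 → p
i(8): 8−16=-8≡18 → s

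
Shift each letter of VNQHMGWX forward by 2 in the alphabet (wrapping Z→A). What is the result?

XPSJOIYZ

V(21): 21+2=23 → X
N(13): 13+2=15 → P
Q(16): 16+2=18 → S
H(7): 7+2=9 → J
M(12): 12+2=14 → O
G(6): 6+2=8 → I
W(22): 22+2=24 → Y
X(23): 23+2=25 → Z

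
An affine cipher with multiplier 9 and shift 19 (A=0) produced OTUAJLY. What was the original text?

The inverse of 9 mod 26 is 3, since 9·3=27≡1. Apply D(y)=3·(y−19) mod 26:
O(14): 3·(14−19)=-15≡11 → L
T(19): 3·(19−19)=0 → A
U(20): 3·(20−19)=3 → D
A(0): 3·(0−19)=-57≡21 → V
J(9): 3·(9−19)=-30≡22 → W
L(11): 3·(11−19)=-24≡2 → C
Y(24): 3·(24−19)=15 → P

LADVWCP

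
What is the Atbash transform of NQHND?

N(13) → M(12)
Q(16) → J(9)
H(7) → S(18)
N(13) → M(12)
D(3) → W(22)

MJSMW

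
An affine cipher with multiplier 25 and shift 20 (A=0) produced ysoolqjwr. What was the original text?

wcggjelyd

The inverse of 25 mod 26 is 25, since 25·25=625≡1. Apply D(y)=25·(y−20) mod 26:
y(24): 25·(24−20)=100≡22 → w
s(18): 25·(18−20)=-50≡2 → c
o(14): 25·(14−20)=-150≡6 → g
o(14): 25·(14−20)=-150≡6 → g
l(11): 25·(11−20)=-225≡9 → j
q(16): 25·(16−20)=-100≡4 → e
j(9): 25·(9−20)=-275≡11 → l
w(22): 25·(22−20)=50≡24 → y
r(17): 25·(17−20)=-75≡3 → d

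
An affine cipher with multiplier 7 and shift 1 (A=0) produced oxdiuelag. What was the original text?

The inverse of 7 mod 26 is 15, since 7·15=105≡1. Apply D(y)=15·(y−1) mod 26:
o(14): 15·(14−1)=195≡13 → n
x(23): 15·(23−1)=330≡18 → s
d(3): 15·(3−1)=30≡4 → e
i(8): 15·(8−1)=105≡1 → b
u(20): 15·(20−1)=285≡25 → z
e(4): 15·(4−1)=45≡19 → t
l(11): 15·(11−1)=150≡20 → u
a(0): 15·(0−1)=-15≡11 → l
g(6): 15·(6−1)=75≡23 → x

nsebztulx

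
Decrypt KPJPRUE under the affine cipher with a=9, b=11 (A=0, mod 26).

The inverse of 9 mod 26 is 3, since 9·3=27≡1. Apply D(y)=3·(y−11) mod 26:
K(10): 3·(10−11)=-3≡23 → X
P(15): 3·(15−11)=12 → M
J(9): 3·(9−11)=-6≡20 → U
P(15): 3·(15−11)=12 → M
R(17): 3·(17−11)=18 → S
U(20): 3·(20−11)=27≡1 → B
E(4): 3·(4−11)=-21≡5 → F

XMUMSBF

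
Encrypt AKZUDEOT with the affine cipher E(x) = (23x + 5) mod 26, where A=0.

A(0): 23·0+5=5 → F
K(10): 23·10+5=235≡1 → B
Z(25): 23·25+5=580≡8 → I
U(20): 23·20+5=465≡23 → X
D(3): 23·3+5=74≡22 → W
E(4): 23·4+5=97≡19 → T
O(14): 23·14+5=327≡15 → P
T(19): 23·19+5=442≡0 → A

FBIXWTPA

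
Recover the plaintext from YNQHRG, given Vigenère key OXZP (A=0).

Repeat the key across the ciphertext: OXZPOX
Y(24)−O(14): 10 → K
N(13)−X(23): -10≡16 → Q
Q(16)−Z(25): -9≡17 → R
H(7)−P(15): -8≡18 → S
R(17)−O(14): 3 → D
G(6)−X(23): -17≡9 → J

KQRSDJ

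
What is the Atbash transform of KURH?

PFIS

K(10) → P(15)
U(20) → F(5)
R(17) → I(8)
H(7) → S(18)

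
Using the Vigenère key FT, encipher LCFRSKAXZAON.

QVKKXDFQETTG

Repeat the key across the message: FTFTFTFTFTFT
L(11)+F(5): 16 → Q
C(2)+T(19): 21 → V
F(5)+F(5): 10 → K
R(17)+T(19): 36≡10 → K
S(18)+F(5): 23 → X
K(10)+T(19): 29≡3 → D
A(0)+F(5): 5 → F
X(23)+T(19): 42≡16 → Q
Z(25)+F(5): 30≡4 → E
A(0)+T(19): 19 → T
O(14)+F(5): 19 → T
N(13)+T(19): 32≡6 → G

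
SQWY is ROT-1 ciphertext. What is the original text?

S(18): 18−1=17 → R
Q(16): 16−1=15 → P
W(22): 22−1=21 → V
Y(24): 24−1=23 → X

RPVX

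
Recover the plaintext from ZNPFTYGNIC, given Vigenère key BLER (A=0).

YCLOSNCWHR

Repeat the key across the ciphertext: BLERBLERBL
Z(25)−B(1): 24 → Y
N(13)−L(11): 2 → C
P(15)−E(4): 11 → L
F(5)−R(17): -12≡14 → O
T(19)−B(1): 18 → S
Y(24)−L(11): 13 → N
G(6)−E(4): 2 → C
N(13)−R(17): -4≡22 → W
I(8)−B(1): 7 → H
C(2)−L(11): -9≡17 → R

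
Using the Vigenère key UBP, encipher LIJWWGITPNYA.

Repeat the key across the message: UBPUBPUBPUBP
L(11)+U(20): 31≡5 → F
I(8)+B(1): 9 → J
J(9)+P(15): 24 → Y
W(22)+U(20): 42≡16 → Q
W(22)+B(1): 23 → X
G(6)+P(15): 21 → V
I(8)+U(20): 28≡2 → C
T(19)+B(1): 20 → U
P(15)+P(15): 30≡4 → E
N(13)+U(20): 33≡7 → H
Y(24)+B(1): 25 → Z
A(0)+P(15): 15 → P

FJYQXVCUEHZP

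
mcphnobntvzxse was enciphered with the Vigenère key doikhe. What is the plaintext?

Repeat the key across the ciphertext: doikhedoikhedo
m(12)−d(3): 9 → j
c(2)−o(14): -12≡14 → o
p(15)−i(8): 7 → h
h(7)−k(10): -3≡23 → x
n(13)−h(7): 6 → g
o(14)−e(4): 10 → k
b(1)−d(3): -2≡24 → y
n(13)−o(14): -1≡25 → z
t(19)−i(8): 11 → l
v(21)−k(10): 11 → l
z(25)−h(7): 18 → s
x(23)−e(4): 19 → t
s(18)−d(3): 15 → p
e(4)−o(14): -10≡16 → q

johxgkyzllstpq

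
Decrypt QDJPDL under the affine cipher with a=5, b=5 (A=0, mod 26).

XKGCKW

The inverse of 5 mod 26 is 21, since 5·21=105≡1. Apply D(y)=21·(y−5) mod 26:
Q(16): 21·(16−5)=231≡23 → X
D(3): 21·(3−5)=-42≡10 → K
J(9): 21·(9−5)=84≡6 → G
P(15): 21·(15−5)=210≡2 → C
D(3): 21·(3−5)=-42≡10 → K
L(11): 21·(11−5)=126≡22 → W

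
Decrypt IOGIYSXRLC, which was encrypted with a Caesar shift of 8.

AGYAQKPJDU

I(8): 8−8=0 → A
O(14): 14−8=6 → G
G(6): 6−8=-2≡24 → Y
I(8): 8−8=0 → A
Y(24): 24−8=16 → Q
S(18): 18−8=10 → K
X(23): 23−8=15 → P
R(17): 17−8=9 → J
L(11): 11−8=3 → D
C(2): 2−8=-6≡20 → U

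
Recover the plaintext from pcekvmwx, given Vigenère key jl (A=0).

grvzmbnm

Repeat the key across the ciphertext: jljljljl
p(15)−j(9): 6 → g
c(2)−l(11): -9≡17 → r
e(4)−j(9): -5≡21 → v
k(10)−l(11): -1≡25 → z
v(21)−j(9): 12 → m
m(12)−l(11): 1 → b
w(22)−j(9): 13 → n
x(23)−l(11): 12 → m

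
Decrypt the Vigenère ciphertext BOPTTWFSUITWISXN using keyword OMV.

NCUFHBRGZUHBUGCZ

Repeat the key across the ciphertext: OMVOMVOMVOMVOMVO
B(1)−O(14): -13≡13 → N
O(14)−M(12): 2 → C
P(15)−V(21): -6≡20 → U
T(19)−O(14): 5 → F
T(19)−M(12): 7 → H
W(22)−V(21): 1 → B
F(5)−O(14): -9≡17 → R
S(18)−M(12): 6 → G
U(20)−V(21): -1≡25 → Z
I(8)−O(14): -6≡20 → U
T(19)−M(12): 7 → H
W(22)−V(21): 1 → B
I(8)−O(14): -6≡20 → U
S(18)−M(12): 6 → G
X(23)−V(21): 2 → C
N(13)−O(14): -1≡25 → Z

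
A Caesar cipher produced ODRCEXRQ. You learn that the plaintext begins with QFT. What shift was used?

24

From the crib: O(14)−Q(16)=-2≡24, so the shift is 24.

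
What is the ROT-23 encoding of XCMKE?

UZJHB

X(23): 23+23=46≡20 → U
C(2): 2+23=25 → Z
M(12): 12+23=35≡9 → J
K(10): 10+23=33≡7 → H
E(4): 4+23=27≡1 → B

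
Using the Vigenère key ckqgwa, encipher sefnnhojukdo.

uovtjhqtkqzo

Repeat the key across the message: ckqgwackqgwa
s(18)+c(2): 20 → u
e(4)+k(10): 14 → o
f(5)+q(16): 21 → v
n(13)+g(6): 19 → t
n(13)+w(22): 35≡9 → j
h(7)+a(0): 7 → h
o(14)+c(2): 16 → q
j(9)+k(10): 19 → t
u(20)+q(16): 36≡10 → k
k(10)+g(6): 16 → q
d(3)+w(22): 25 → z
o(14)+a(0): 14 → o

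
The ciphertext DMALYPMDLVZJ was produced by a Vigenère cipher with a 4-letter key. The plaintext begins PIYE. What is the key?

Subtract each crib letter from the matching ciphertext letter (mod 26):
D(3)−P(15)=-12≡14 → O
M(12)−I(8)=4 → E
A(0)−Y(24)=-24≡2 → C
L(11)−E(4)=7 → H

OECH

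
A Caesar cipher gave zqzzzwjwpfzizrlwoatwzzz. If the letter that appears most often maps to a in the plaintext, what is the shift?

The most frequent ciphertext letter is z (appears 9 times).
z is position 25; a is position 0.
Shift = 25.

25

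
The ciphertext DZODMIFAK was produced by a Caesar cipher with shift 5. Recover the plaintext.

YUJYHDAVF

D(3): 3−5=-2≡24 → Y
Z(25): 25−5=20 → U
O(14): 14−5=9 → J
D(3): 3−5=-2≡24 → Y
M(12): 12−5=7 → H
I(8): 8−5=3 → D
F(5): 5−5=0 → A
A(0): 0−5=-5≡21 → V
K(10): 10−5=5 → F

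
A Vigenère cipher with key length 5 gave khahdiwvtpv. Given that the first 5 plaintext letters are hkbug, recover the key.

dxznx

Subtract each crib letter from the matching ciphertext letter (mod 26):
k(10)−h(7)=3 → d
h(7)−k(10)=-3≡23 → x
a(0)−b(1)=-1≡25 → z
h(7)−u(20)=-13≡13 → n
d(3)−g(6)=-3≡23 → x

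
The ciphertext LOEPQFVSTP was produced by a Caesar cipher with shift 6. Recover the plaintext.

FIYJKZPMNJ

L(11): 11−6=5 → F
O(14): 14−6=8 → I
E(4): 4−6=-2≡24 → Y
P(15): 15−6=9 → J
Q(16): 16−6=10 → K
F(5): 5−6=-1≡25 → Z
V(21): 21−6=15 → P
S(18): 18−6=12 → M
T(19): 19−6=13 → N
P(15): 15−6=9 → J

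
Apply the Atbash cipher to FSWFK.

F(5) → U(20)
S(18) → H(7)
W(22) → D(3)
F(5) → U(20)
K(10) → P(15)

UHDUP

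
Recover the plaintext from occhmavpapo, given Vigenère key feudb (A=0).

jyielvrvxoj

Repeat the key across the ciphertext: feudbfeudbf
o(14)−f(5): 9 → j
c(2)−e(4): -2≡24 → y
c(2)−u(20): -18≡8 → i
h(7)−d(3): 4 → e
m(12)−b(1): 11 → l
a(0)−f(5): -5≡21 → v
v(21)−e(4): 17 → r
p(15)−u(20): -5≡21 → v
a(0)−d(3): -3≡23 → x
p(15)−b(1): 14 → o
o(14)−f(5): 9 → j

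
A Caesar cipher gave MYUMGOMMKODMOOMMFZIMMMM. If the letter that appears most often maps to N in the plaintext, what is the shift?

The most frequent ciphertext letter is M (appears 11 times).
M is position 12; N is position 13.
Shift = -1≡25.

25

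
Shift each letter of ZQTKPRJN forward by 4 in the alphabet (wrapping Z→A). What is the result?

DUXOTVNR

Z(25): 25+4=29≡3 → D
Q(16): 16+4=20 → U
T(19): 19+4=23 → X
K(10): 10+4=14 → O
P(15): 15+4=19 → T
R(17): 17+4=21 → V
J(9): 9+4=13 → N
N(13): 13+4=17 → R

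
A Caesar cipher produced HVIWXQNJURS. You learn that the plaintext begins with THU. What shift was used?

14

From the crib: H(7)−T(19)=-12≡14, so the shift is 14.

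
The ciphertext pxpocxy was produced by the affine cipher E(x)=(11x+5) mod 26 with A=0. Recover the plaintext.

The inverse of 11 mod 26 is 19, since 11·19=209≡1. Apply D(y)=19·(y−5) mod 26:
p(15): 19·(15−5)=190≡8 → i
x(23): 19·(23−5)=342≡4 → e
p(15): 19·(15−5)=190≡8 → i
o(14): 19·(14−5)=171≡15 → p
c(2): 19·(2−5)=-57≡21 → v
x(23): 19·(23−5)=342≡4 → e
y(24): 19·(24−5)=361≡23 → x

ieipvex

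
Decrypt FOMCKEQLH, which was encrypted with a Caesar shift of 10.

F(5): 5−10=-5≡21 → V
O(14): 14−10=4 → E
M(12): 12−10=2 → C
C(2): 2−10=-8≡18 → S
K(10): 10−10=0 → A
E(4): 4−10=-6≡20 → U
Q(16): 16−10=6 → G
L(11): 11−10=1 → B
H(7): 7−10=-3≡23 → X

VECSAUGBX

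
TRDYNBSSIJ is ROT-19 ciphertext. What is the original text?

AYKFUIZZPQ

T(19): 19−19=0 → A
R(17): 17−19=-2≡24 → Y
D(3): 3−19=-16≡10 → K
Y(24): 24−19=5 → F
N(13): 13−19=-6≡20 → U
B(1): 1−19=-18≡8 → I
S(18): 18−19=-1≡25 → Z
S(18): 18−19=-1≡25 → Z
I(8): 8−19=-11≡15 → P
J(9): 9−19=-10≡16 → Q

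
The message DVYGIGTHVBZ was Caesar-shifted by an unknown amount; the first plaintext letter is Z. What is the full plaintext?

ZRUCECPDRXV

From the crib: D(3)−Z(25)=-22≡4, so the shift is 4.
Subtract 4 from each ciphertext letter:
D(3): 3−4=-1≡25 → Z
V(21): 21−4=17 → R
Y(24): 24−4=20 → U
G(6): 6−4=2 → C
I(8): 8−4=4 → E
G(6): 6−4=2 → C
T(19): 19−4=15 → P
H(7): 7−4=3 → D
V(21): 21−4=17 → R
B(1): 1−4=-3≡23 → X
Z(25): 25−4=21 → V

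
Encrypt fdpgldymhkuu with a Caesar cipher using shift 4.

f(5): 5+4=9 → j
d(3): 3+4=7 → h
p(15): 15+4=19 → t
g(6): 6+4=10 → k
l(11): 11+4=15 → p
d(3): 3+4=7 → h
y(24): 24+4=28≡2 → c
m(12): 12+4=16 → q
h(7): 7+4=11 → l
k(10): 10+4=14 → o
u(20): 20+4=24 → y
u(20): 20+4=24 → y

jhtkphcqloyy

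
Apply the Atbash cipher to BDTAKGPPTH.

YWGZPTKKGS

B(1) → Y(24)
D(3) → W(22)
T(19) → G(6)
A(0) → Z(25)
K(10) → P(15)
G(6) → T(19)
P(15) → K(10)
P(15) → K(10)
T(19) → G(6)
H(7) → S(18)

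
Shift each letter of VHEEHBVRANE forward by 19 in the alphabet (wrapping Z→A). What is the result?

V(21): 21+19=40≡14 → O
H(7): 7+19=26≡0 → A
E(4): 4+19=23 → X
E(4): 4+19=23 → X
H(7): 7+19=26≡0 → A
B(1): 1+19=20 → U
V(21): 21+19=40≡14 → O
R(17): 17+19=36≡10 → K
A(0): 0+19=19 → T
N(13): 13+19=32≡6 → G
E(4): 4+19=23 → X

OAXXAUOKTGX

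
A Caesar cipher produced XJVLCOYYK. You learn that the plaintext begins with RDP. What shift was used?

6

From the crib: X(23)−R(17)=6, so the shift is 6.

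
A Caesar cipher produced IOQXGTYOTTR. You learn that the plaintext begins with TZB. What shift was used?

15

From the crib: I(8)−T(19)=-11≡15, so the shift is 15.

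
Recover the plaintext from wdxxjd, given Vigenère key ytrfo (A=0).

Repeat the key across the ciphertext: ytrfoy
w(22)−y(24): -2≡24 → y
d(3)−t(19): -16≡10 → k
x(23)−r(17): 6 → g
x(23)−f(5): 18 → s
j(9)−o(14): -5≡21 → v
d(3)−y(24): -21≡5 → f

ykgsvf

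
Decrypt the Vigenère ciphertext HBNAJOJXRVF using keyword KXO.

Repeat the key across the ciphertext: KXOKXOKXOKX
H(7)−K(10): -3≡23 → X
B(1)−X(23): -22≡4 → E
N(13)−O(14): -1≡25 → Z
A(0)−K(10): -10≡16 → Q
J(9)−X(23): -14≡12 → M
O(14)−O(14): 0 → A
J(9)−K(10): -1≡25 → Z
X(23)−X(23): 0 → A
R(17)−O(14): 3 → D
V(21)−K(10): 11 → L
F(5)−X(23): -18≡8 → I

XEZQMAZADLI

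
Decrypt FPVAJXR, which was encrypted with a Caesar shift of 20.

F(5): 5−20=-15≡11 → L
P(15): 15−20=-5≡21 → V
V(21): 21−20=1 → B
A(0): 0−20=-20≡6 → G
J(9): 9−20=-11≡15 → P
X(23): 23−20=3 → D
R(17): 17−20=-3≡23 → X

LVBGPDX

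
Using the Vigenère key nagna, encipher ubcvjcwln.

Repeat the key across the message: nagnanagn
u(20)+n(13): 33≡7 → h
b(1)+a(0): 1 → b
c(2)+g(6): 8 → i
v(21)+n(13): 34≡8 → i
j(9)+a(0): 9 → j
c(2)+n(13): 15 → p
w(22)+a(0): 22 → w
l(11)+g(6): 17 → r
n(13)+n(13): 26≡0 → a

hbiijpwra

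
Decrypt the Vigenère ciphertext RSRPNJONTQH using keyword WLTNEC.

Repeat the key across the ciphertext: WLTNECWLTNE
R(17)−W(22): -5≡21 → V
S(18)−L(11): 7 → H
R(17)−T(19): -2≡24 → Y
P(15)−N(13): 2 → C
N(13)−E(4): 9 → J
J(9)−C(2): 7 → H
O(14)−W(22): -8≡18 → S
N(13)−L(11): 2 → C
T(19)−T(19): 0 → A
Q(16)−N(13): 3 → D
H(7)−E(4): 3 → D

VHYCJHSCADD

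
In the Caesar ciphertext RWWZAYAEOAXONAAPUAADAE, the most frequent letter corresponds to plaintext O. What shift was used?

The most frequent ciphertext letter is A (appears 8 times).
A is position 0; O is position 14.
Shift = -14≡12.

12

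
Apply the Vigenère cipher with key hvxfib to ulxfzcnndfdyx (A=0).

bgukhduiaklze

Repeat the key across the message: hvxfibhvxfibh
u(20)+h(7): 27≡1 → b
l(11)+v(21): 32≡6 → g
x(23)+x(23): 46≡20 → u
f(5)+f(5): 10 → k
z(25)+i(8): 33≡7 → h
c(2)+b(1): 3 → d
n(13)+h(7): 20 → u
n(13)+v(21): 34≡8 → i
d(3)+x(23): 26≡0 → a
f(5)+f(5): 10 → k
d(3)+i(8): 11 → l
y(24)+b(1): 25 → z
x(23)+h(7): 30≡4 → e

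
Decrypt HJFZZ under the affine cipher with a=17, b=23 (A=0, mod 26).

WQCUU

The inverse of 17 mod 26 is 23, since 17·23=391≡1. Apply D(y)=23·(y−23) mod 26:
H(7): 23·(7−23)=-368≡22 → W
J(9): 23·(9−23)=-322≡16 → Q
F(5): 23·(5−23)=-414≡2 → C
Z(25): 23·(25−23)=46≡20 → U
Z(25): 23·(25−23)=46≡20 → U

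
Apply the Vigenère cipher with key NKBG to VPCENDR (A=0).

Repeat the key across the message: NKBGNKB
V(21)+N(13): 34≡8 → I
P(15)+K(10): 25 → Z
C(2)+B(1): 3 → D
E(4)+G(6): 10 → K
N(13)+N(13): 26≡0 → A
D(3)+K(10): 13 → N
R(17)+B(1): 18 → S

IZDKANS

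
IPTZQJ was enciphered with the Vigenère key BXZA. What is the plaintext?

Repeat the key across the ciphertext: BXZABX
I(8)−B(1): 7 → H
P(15)−X(23): -8≡18 → S
T(19)−Z(25): -6≡20 → U
Z(25)−A(0): 25 → Z
Q(16)−B(1): 15 → P
J(9)−X(23): -14≡12 → M

HSUZPM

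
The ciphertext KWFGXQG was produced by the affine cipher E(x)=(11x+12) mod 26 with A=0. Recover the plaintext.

OIXQBYQ

The inverse of 11 mod 26 is 19, since 11·19=209≡1. Apply D(y)=19·(y−12) mod 26:
K(10): 19·(10−12)=-38≡14 → O
W(22): 19·(22−12)=190≡8 → I
F(5): 19·(5−12)=-133≡23 → X
G(6): 19·(6−12)=-114≡16 → Q
X(23): 19·(23−12)=209≡1 → B
Q(16): 19·(16−12)=76≡24 → Y
G(6): 19·(6−12)=-114≡16 → Q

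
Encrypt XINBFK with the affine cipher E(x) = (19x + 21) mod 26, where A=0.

QRIOMD

X(23): 19·23+21=458≡16 → Q
I(8): 19·8+21=173≡17 → R
N(13): 19·13+21=268≡8 → I
B(1): 19·1+21=40≡14 → O
F(5): 19·5+21=116≡12 → M
K(10): 19·10+21=211≡3 → D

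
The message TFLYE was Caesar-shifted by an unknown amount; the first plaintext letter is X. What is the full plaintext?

From the crib: T(19)−X(23)=-4≡22, so the shift is 22.
Subtract 22 from each ciphertext letter:
T(19): 19−22=-3≡23 → X
F(5): 5−22=-17≡9 → J
L(11): 11−22=-11≡15 → P
Y(24): 24−22=2 → C
E(4): 4−22=-18≡8 → I

XJPCI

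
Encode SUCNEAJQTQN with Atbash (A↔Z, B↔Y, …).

HFXMVZQJGJM

S(18) → H(7)
U(20) → F(5)
C(2) → X(23)
N(13) → M(12)
E(4) → V(21)
A(0) → Z(25)
J(9) → Q(16)
Q(16) → J(9)
T(19) → G(6)
Q(16) → J(9)
N(13) → M(12)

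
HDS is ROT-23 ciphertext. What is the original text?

H(7): 7−23=-16≡10 → K
D(3): 3−23=-20≡6 → G
S(18): 18−23=-5≡21 → V

KGV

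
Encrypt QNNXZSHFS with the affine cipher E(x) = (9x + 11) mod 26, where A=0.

Q(16): 9·16+11=155≡25 → Z
N(13): 9·13+11=128≡24 → Y
N(13): 9·13+11=128≡24 → Y
X(23): 9·23+11=218≡10 → K
Z(25): 9·25+11=236≡2 → C
S(18): 9·18+11=173≡17 → R
H(7): 9·7+11=74≡22 → W
F(5): 9·5+11=56≡4 → E
S(18): 9·18+11=173≡17 → R

ZYYKCRWER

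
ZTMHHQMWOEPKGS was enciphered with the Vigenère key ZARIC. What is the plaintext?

Repeat the key across the ciphertext: ZARICZARICZARI
Z(25)−Z(25): 0 → A
T(19)−A(0): 19 → T
M(12)−R(17): -5≡21 → V
H(7)−I(8): -1≡25 → Z
H(7)−C(2): 5 → F
Q(16)−Z(25): -9≡17 → R
M(12)−A(0): 12 → M
W(22)−R(17): 5 → F
O(14)−I(8): 6 → G
E(4)−C(2): 2 → C
P(15)−Z(25): -10≡16 → Q
K(10)−A(0): 10 → K
G(6)−R(17): -11≡15 → P
S(18)−I(8): 10 → K

ATVZFRMFGCQKPK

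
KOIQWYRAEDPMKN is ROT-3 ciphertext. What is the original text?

HLFNTVOXBAMJHK

K(10): 10−3=7 → H
O(14): 14−3=11 → L
I(8): 8−3=5 → F
Q(16): 16−3=13 → N
W(22): 22−3=19 → T
Y(24): 24−3=21 → V
R(17): 17−3=14 → O
A(0): 0−3=-3≡23 → X
E(4): 4−3=1 → B
D(3): 3−3=0 → A
P(15): 15−3=12 → M
M(12): 12−3=9 → J
K(10): 10−3=7 → H
N(13): 13−3=10 → K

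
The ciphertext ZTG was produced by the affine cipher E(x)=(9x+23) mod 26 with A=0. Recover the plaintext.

The inverse of 9 mod 26 is 3, since 9·3=27≡1. Apply D(y)=3·(y−23) mod 26:
Z(25): 3·(25−23)=6 → G
T(19): 3·(19−23)=-12≡14 → O
G(6): 3·(6−23)=-51≡1 → B

GOB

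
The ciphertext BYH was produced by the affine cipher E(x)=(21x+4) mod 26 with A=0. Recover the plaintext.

LWP

The inverse of 21 mod 26 is 5, since 21·5=105≡1. Apply D(y)=5·(y−4) mod 26:
B(1): 5·(1−4)=-15≡11 → L
Y(24): 5·(24−4)=100≡22 → W
H(7): 5·(7−4)=15 → P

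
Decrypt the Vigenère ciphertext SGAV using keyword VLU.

Repeat the key across the ciphertext: VLUV
S(18)−V(21): -3≡23 → X
G(6)−L(11): -5≡21 → V
A(0)−U(20): -20≡6 → G
V(21)−V(21): 0 → A

XVGA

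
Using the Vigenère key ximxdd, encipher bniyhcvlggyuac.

Repeat the key across the message: ximxddximxddxi
b(1)+x(23): 24 → y
n(13)+i(8): 21 → v
i(8)+m(12): 20 → u
y(24)+x(23): 47≡21 → v
h(7)+d(3): 10 → k
c(2)+d(3): 5 → f
v(21)+x(23): 44≡18 → s
l(11)+i(8): 19 → t
g(6)+m(12): 18 → s
g(6)+x(23): 29≡3 → d
y(24)+d(3): 27≡1 → b
u(20)+d(3): 23 → x
a(0)+x(23): 23 → x
c(2)+i(8): 10 → k

yvuvkfstsdbxxk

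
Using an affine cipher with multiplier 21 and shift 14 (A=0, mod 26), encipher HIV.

H(7): 21·7+14=161≡5 → F
I(8): 21·8+14=182≡0 → A
V(21): 21·21+14=455≡13 → N

FAN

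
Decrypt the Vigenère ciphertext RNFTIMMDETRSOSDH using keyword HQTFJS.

KXMOZUFNLOIAHCKC

Repeat the key across the ciphertext: HQTFJSHQTFJSHQTF
R(17)−H(7): 10 → K
N(13)−Q(16): -3≡23 → X
F(5)−T(19): -14≡12 → M
T(19)−F(5): 14 → O
I(8)−J(9): -1≡25 → Z
M(12)−S(18): -6≡20 → U
M(12)−H(7): 5 → F
D(3)−Q(16): -13≡13 → N
E(4)−T(19): -15≡11 → L
T(19)−F(5): 14 → O
R(17)−J(9): 8 → I
S(18)−S(18): 0 → A
O(14)−H(7): 7 → H
S(18)−Q(16): 2 → C
D(3)−T(19): -16≡10 → K
H(7)−F(5): 2 → C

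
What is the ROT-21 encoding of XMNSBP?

SHINWK

X(23): 23+21=44≡18 → S
M(12): 12+21=33≡7 → H
N(13): 13+21=34≡8 → I
S(18): 18+21=39≡13 → N
B(1): 1+21=22 → W
P(15): 15+21=36≡10 → K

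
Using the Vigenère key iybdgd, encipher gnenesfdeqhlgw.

Repeat the key across the message: iybdgdiybdgdiy
g(6)+i(8): 14 → o
n(13)+y(24): 37≡11 → l
e(4)+b(1): 5 → f
n(13)+d(3): 16 → q
e(4)+g(6): 10 → k
s(18)+d(3): 21 → v
f(5)+i(8): 13 → n
d(3)+y(24): 27≡1 → b
e(4)+b(1): 5 → f
q(16)+d(3): 19 → t
h(7)+g(6): 13 → n
l(11)+d(3): 14 → o
g(6)+i(8): 14 → o
w(22)+y(24): 46≡20 → u

olfqkvnbftnoou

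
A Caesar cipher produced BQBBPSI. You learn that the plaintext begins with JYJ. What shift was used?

From the crib: B(1)−J(9)=-8≡18, so the shift is 18.

18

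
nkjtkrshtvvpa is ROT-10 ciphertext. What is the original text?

dazjahixjllfq

n(13): 13−10=3 → d
k(10): 10−10=0 → a
j(9): 9−10=-1≡25 → z
t(19): 19−10=9 → j
k(10): 10−10=0 → a
r(17): 17−10=7 → h
s(18): 18−10=8 → i
h(7): 7−10=-3≡23 → x
t(19): 19−10=9 → j
v(21): 21−10=11 → l
v(21): 21−10=11 → l
p(15): 15−10=5 → f
a(0): 0−10=-10≡16 → q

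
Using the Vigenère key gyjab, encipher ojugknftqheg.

uhdgltdcqike

Repeat the key across the message: gyjabgyjabgy
o(14)+g(6): 20 → u
j(9)+y(24): 33≡7 → h
u(20)+j(9): 29≡3 → d
g(6)+a(0): 6 → g
k(10)+b(1): 11 → l
n(13)+g(6): 19 → t
f(5)+y(24): 29≡3 → d
t(19)+j(9): 28≡2 → c
q(16)+a(0): 16 → q
h(7)+b(1): 8 → i
e(4)+g(6): 10 → k
g(6)+y(24): 30≡4 → e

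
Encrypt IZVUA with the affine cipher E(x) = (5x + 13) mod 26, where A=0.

I(8): 5·8+13=53≡1 → B
Z(25): 5·25+13=138≡8 → I
V(21): 5·21+13=118≡14 → O
U(20): 5·20+13=113≡9 → J
A(0): 5·0+13=13 → N

BIOJN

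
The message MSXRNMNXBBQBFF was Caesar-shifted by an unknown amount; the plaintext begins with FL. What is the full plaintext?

From the crib: M(12)−F(5)=7, so the shift is 7.
Subtract 7 from each ciphertext letter:
M(12): 12−7=5 → F
S(18): 18−7=11 → L
X(23): 23−7=16 → Q
R(17): 17−7=10 → K
N(13): 13−7=6 → G
M(12): 12−7=5 → F
N(13): 13−7=6 → G
X(23): 23−7=16 → Q
B(1): 1−7=-6≡20 → U
B(1): 1−7=-6≡20 → U
Q(16): 16−7=9 → J
B(1): 1−7=-6≡20 → U
F(5): 5−7=-2≡24 → Y
F(5): 5−7=-2≡24 → Y

FLQKGFGQUUJUYY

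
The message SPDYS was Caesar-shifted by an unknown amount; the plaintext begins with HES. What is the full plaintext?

From the crib: S(18)−H(7)=11, so the shift is 11.
Subtract 11 from each ciphertext letter:
S(18): 18−11=7 → H
P(15): 15−11=4 → E
D(3): 3−11=-8≡18 → S
Y(24): 24−11=13 → N
S(18): 18−11=7 → H

HESNH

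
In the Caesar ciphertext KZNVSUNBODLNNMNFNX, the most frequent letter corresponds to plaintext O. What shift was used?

25

The most frequent ciphertext letter is N (appears 6 times).
N is position 13; O is position 14.
Shift = -1≡25.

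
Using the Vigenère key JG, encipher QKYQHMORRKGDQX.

ZQHWQSXXAQPJZD

Repeat the key across the message: JGJGJGJGJGJGJG
Q(16)+J(9): 25 → Z
K(10)+G(6): 16 → Q
Y(24)+J(9): 33≡7 → H
Q(16)+G(6): 22 → W
H(7)+J(9): 16 → Q
M(12)+G(6): 18 → S
O(14)+J(9): 23 → X
R(17)+G(6): 23 → X
R(17)+J(9): 26≡0 → A
K(10)+G(6): 16 → Q
G(6)+J(9): 15 → P
D(3)+G(6): 9 → J
Q(16)+J(9): 25 → Z
X(23)+G(6): 29≡3 → D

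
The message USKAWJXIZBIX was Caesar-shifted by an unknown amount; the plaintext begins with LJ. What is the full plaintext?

From the crib: U(20)−L(11)=9, so the shift is 9.
Subtract 9 from each ciphertext letter:
U(20): 20−9=11 → L
S(18): 18−9=9 → J
K(10): 10−9=1 → B
A(0): 0−9=-9≡17 → R
W(22): 22−9=13 → N
J(9): 9−9=0 → A
X(23): 23−9=14 → O
I(8): 8−9=-1≡25 → Z
Z(25): 25−9=16 → Q
B(1): 1−9=-8≡18 → S
I(8): 8−9=-1≡25 → Z
X(23): 23−9=14 → O

LJBRNAOZQSZO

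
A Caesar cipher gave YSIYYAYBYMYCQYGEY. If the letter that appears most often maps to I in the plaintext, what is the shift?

The most frequent ciphertext letter is Y (appears 8 times).
Y is position 24; I is position 8.
Shift = 16.

16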